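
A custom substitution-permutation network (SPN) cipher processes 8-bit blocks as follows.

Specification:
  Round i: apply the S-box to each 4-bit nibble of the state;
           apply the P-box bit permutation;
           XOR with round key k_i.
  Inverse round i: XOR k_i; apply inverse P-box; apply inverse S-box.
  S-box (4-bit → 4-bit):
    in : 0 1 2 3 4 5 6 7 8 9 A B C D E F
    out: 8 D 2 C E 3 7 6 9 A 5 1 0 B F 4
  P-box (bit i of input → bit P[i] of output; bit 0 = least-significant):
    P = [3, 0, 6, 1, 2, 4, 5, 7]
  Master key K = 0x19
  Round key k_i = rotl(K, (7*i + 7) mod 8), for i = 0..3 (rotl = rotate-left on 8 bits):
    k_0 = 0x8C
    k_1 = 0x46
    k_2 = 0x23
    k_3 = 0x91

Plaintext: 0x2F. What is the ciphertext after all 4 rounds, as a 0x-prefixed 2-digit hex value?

s_0 = plaintext = 0x2F
s_1 = Round(s_0, k_0) = 0xDC
s_2 = Round(s_1, k_1) = 0xD2
s_3 = Round(s_2, k_2) = 0xB6
s_4 = Round(s_3, k_3) = 0xDC

0xDC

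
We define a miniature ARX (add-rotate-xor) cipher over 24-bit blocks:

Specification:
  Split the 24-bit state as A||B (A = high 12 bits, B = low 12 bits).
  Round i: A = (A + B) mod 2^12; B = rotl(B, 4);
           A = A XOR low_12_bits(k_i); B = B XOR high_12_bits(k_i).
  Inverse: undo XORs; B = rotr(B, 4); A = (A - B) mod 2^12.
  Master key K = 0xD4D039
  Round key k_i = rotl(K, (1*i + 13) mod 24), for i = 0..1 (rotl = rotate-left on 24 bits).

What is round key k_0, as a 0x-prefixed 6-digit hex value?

K = 0xD4D039
k_0 = rotl(K, (1*0+13) mod 24) = rotl(K, 13) = 0x073A9A

0x073A9A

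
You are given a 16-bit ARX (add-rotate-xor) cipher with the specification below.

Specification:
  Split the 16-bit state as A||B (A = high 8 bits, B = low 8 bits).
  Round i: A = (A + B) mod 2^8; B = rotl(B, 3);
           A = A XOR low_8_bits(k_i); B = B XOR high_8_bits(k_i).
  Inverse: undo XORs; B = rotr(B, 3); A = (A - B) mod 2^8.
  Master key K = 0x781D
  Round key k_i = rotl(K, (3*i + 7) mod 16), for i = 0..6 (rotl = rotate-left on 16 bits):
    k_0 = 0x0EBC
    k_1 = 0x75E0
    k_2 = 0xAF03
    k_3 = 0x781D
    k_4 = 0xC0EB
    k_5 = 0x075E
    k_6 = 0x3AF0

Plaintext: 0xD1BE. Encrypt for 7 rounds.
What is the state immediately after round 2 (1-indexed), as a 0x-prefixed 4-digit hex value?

s_0 = plaintext = 0xD1BE
s_1 = Round(s_0, k_0) = 0x33FB
s_2 = Round(s_1, k_1) = 0xCEAA
s_3 = Round(s_2, k_2) = 0x7BFA
s_4 = Round(s_3, k_3) = 0x68AF
s_5 = Round(s_4, k_4) = 0xFCBD
s_6 = Round(s_5, k_5) = 0xE7EA
s_7 = Round(s_6, k_6) = 0x216D

0xCEAA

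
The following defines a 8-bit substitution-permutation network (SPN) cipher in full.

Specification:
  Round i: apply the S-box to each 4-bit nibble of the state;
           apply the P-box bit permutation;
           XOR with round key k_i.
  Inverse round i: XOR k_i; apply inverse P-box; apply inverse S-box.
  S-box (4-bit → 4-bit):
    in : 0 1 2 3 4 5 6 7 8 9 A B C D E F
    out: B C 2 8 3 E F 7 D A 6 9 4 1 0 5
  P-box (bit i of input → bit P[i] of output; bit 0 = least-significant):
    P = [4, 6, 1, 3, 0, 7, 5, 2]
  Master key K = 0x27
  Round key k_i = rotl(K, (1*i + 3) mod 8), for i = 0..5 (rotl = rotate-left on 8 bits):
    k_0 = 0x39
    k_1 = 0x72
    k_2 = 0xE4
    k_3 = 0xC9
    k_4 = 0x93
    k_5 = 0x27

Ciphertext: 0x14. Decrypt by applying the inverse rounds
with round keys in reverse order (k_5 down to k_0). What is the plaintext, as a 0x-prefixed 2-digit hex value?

0x00

s_0 = ciphertext = 0x14
s_1 = InvRound(s_0, k_5) = 0xFF
s_2 = InvRound(s_1, k_4) = 0x19
s_3 = InvRound(s_2, k_3) = 0x24
s_4 = InvRound(s_3, k_2) = 0x22
s_5 = InvRound(s_4, k_1) = 0xE4
s_6 = InvRound(s_5, k_0) = 0x00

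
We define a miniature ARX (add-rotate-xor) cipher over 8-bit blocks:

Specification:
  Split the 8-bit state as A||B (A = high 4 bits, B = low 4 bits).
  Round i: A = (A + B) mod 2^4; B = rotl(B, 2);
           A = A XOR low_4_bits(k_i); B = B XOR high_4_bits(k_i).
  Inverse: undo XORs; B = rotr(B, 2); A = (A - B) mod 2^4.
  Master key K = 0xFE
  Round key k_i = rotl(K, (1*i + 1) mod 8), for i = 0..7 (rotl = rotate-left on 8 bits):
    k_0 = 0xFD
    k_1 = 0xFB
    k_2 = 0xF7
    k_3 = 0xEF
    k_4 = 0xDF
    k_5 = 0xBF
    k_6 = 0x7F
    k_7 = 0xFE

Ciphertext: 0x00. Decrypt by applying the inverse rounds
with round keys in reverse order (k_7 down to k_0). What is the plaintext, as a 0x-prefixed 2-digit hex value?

0xAF

s_0 = ciphertext = 0x00
s_1 = InvRound(s_0, k_7) = 0xFF
s_2 = InvRound(s_1, k_6) = 0xE2
s_3 = InvRound(s_2, k_5) = 0xB6
s_4 = InvRound(s_3, k_4) = 0x6E
s_5 = InvRound(s_4, k_3) = 0x90
s_6 = InvRound(s_5, k_2) = 0xFF
s_7 = InvRound(s_6, k_1) = 0x40
s_8 = InvRound(s_7, k_0) = 0xAF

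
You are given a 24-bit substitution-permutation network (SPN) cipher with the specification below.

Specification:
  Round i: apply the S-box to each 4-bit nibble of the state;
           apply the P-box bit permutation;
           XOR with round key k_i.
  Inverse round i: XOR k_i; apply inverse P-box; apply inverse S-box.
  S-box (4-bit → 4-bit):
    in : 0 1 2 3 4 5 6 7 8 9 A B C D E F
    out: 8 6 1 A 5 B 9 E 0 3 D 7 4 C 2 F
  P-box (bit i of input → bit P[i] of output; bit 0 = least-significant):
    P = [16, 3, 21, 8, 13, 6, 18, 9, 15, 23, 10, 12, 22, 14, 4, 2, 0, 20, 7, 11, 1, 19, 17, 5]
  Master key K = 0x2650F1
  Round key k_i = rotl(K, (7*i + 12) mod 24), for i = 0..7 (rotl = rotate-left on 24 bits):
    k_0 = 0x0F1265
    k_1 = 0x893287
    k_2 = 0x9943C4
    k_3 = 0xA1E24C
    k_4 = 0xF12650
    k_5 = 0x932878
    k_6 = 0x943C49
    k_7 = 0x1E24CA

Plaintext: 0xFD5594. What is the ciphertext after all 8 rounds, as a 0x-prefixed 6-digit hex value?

s_0 = plaintext = 0xFD5594
s_1 = Round(s_0, k_0) = 0xE4EA83
s_2 = Round(s_1, k_1) = 0x81E70E
s_3 = Round(s_2, k_2) = 0x09154C
s_4 = Round(s_3, k_3) = 0x15127D
s_5 = Round(s_4, k_4) = 0xCFED01
s_6 = Round(s_5, k_5) = 0xA176F1
s_7 = Round(s_6, k_6) = 0xA2CEB7
s_8 = Round(s_7, k_7) = 0xB805B1

0xB805B1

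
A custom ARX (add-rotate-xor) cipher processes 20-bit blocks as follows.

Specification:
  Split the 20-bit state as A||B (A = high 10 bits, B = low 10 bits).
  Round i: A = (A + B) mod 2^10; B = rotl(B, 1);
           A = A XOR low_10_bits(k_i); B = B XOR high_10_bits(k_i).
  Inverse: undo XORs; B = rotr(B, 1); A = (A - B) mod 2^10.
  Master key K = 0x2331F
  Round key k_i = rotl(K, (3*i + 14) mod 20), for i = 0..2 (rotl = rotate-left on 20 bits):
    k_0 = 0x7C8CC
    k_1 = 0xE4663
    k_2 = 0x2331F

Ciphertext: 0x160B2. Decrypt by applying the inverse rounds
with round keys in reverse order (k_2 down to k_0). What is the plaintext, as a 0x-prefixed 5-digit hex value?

0x4BA1A

s_0 = ciphertext = 0x160B2
s_1 = InvRound(s_0, k_2) = 0xCA01F
s_2 = InvRound(s_1, k_1) = 0xE11C7
s_3 = InvRound(s_2, k_0) = 0x4BA1A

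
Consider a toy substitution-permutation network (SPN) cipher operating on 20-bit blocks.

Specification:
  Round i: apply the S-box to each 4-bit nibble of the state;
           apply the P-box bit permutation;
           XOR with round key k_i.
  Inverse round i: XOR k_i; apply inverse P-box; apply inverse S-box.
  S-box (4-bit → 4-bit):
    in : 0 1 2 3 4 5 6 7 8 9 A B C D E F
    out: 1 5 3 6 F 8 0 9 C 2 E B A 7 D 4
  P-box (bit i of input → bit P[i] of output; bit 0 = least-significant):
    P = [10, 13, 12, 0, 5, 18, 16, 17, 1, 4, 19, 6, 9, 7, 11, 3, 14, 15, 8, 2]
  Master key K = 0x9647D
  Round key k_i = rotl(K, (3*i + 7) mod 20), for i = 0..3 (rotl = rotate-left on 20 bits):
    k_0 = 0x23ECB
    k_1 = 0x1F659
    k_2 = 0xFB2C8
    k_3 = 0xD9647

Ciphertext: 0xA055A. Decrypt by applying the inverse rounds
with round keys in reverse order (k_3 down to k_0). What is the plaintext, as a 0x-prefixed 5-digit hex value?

0xA1BC7

s_0 = ciphertext = 0xA055A
s_1 = InvRound(s_0, k_3) = 0xA79A8
s_2 = InvRound(s_1, k_2) = 0xD15D6
s_3 = InvRound(s_2, k_1) = 0x4B19C
s_4 = InvRound(s_3, k_0) = 0xA1BC7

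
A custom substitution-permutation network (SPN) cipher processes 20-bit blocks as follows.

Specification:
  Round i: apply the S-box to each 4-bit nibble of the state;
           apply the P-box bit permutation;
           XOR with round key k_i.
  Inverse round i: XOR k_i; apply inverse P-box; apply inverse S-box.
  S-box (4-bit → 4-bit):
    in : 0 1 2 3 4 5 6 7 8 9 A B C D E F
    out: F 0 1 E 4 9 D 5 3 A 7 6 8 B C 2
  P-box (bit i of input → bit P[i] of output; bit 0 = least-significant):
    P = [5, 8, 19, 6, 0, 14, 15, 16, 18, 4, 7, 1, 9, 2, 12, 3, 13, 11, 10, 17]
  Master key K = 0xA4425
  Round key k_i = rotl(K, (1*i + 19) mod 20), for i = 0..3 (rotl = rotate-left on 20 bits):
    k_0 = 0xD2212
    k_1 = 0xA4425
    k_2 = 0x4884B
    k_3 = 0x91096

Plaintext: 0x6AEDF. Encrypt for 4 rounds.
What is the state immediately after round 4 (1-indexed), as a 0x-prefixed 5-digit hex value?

s_0 = plaintext = 0x6AEDF
s_1 = Round(s_0, k_0) = 0xE5595
s_2 = Round(s_1, k_1) = 0xD024F
s_3 = Round(s_2, k_2) = 0x23347
s_4 = Round(s_3, k_3) = 0x1A028

0x1A028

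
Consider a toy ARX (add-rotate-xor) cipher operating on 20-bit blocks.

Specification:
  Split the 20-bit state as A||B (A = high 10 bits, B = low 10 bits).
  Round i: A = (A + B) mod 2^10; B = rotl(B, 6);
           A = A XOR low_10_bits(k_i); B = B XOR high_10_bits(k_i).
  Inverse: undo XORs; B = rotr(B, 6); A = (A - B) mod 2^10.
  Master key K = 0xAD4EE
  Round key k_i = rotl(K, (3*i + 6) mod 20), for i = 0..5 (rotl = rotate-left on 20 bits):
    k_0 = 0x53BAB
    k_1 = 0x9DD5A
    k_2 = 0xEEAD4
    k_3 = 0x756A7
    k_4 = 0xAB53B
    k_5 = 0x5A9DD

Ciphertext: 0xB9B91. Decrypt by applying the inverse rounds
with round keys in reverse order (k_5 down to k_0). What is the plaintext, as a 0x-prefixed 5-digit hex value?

0xBF1D8

s_0 = ciphertext = 0xB9B91
s_1 = InvRound(s_0, k_5) = 0xE03BB
s_2 = InvRound(s_1, k_4) = 0x55D64
s_3 = InvRound(s_2, k_3) = 0x37B12
s_4 = InvRound(s_3, k_2) = 0xE2282
s_5 = InvRound(s_4, k_1) = 0xDFF53
s_6 = InvRound(s_5, k_0) = 0xBF1D8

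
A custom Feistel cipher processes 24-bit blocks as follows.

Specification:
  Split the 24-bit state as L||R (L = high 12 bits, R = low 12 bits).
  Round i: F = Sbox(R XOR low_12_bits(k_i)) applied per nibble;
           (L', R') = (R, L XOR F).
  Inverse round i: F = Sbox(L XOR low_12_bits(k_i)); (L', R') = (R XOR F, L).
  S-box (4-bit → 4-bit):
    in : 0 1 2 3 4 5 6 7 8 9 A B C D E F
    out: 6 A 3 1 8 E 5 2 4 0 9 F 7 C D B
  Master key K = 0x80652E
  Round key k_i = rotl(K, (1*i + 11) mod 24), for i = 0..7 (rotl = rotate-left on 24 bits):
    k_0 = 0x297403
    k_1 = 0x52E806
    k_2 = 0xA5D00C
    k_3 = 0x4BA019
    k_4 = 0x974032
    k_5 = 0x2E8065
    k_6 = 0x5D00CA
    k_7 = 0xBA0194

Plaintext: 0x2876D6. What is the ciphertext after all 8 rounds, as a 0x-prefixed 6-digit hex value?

s_0 = plaintext = 0x2876D6
s_1 = Round(s_0, k_0) = 0x6D6149
s_2 = Round(s_1, k_1) = 0x14965D
s_3 = Round(s_2, k_2) = 0x65D4A3
s_4 = Round(s_3, k_3) = 0x4A3EA4
s_5 = Round(s_4, k_4) = 0xEA49A6
s_6 = Round(s_5, k_5) = 0x9A6ED5
s_7 = Round(s_6, k_6) = 0xED540D
s_8 = Round(s_7, k_7) = 0x40D0D5

0x40D0D5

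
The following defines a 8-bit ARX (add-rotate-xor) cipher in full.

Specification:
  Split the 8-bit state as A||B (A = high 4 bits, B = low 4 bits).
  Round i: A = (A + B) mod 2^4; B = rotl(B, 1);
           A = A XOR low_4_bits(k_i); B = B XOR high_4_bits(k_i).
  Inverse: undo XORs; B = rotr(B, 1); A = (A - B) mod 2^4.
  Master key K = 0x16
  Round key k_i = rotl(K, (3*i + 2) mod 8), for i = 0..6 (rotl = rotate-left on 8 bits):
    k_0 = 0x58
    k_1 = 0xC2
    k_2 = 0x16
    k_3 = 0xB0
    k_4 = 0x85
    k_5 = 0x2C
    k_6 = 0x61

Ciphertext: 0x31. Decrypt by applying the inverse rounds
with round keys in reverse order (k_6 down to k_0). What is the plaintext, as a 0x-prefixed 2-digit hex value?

0x32

s_0 = ciphertext = 0x31
s_1 = InvRound(s_0, k_6) = 0x7B
s_2 = InvRound(s_1, k_5) = 0xFC
s_3 = InvRound(s_2, k_4) = 0x82
s_4 = InvRound(s_3, k_3) = 0xCC
s_5 = InvRound(s_4, k_2) = 0xCE
s_6 = InvRound(s_5, k_1) = 0xD1
s_7 = InvRound(s_6, k_0) = 0x32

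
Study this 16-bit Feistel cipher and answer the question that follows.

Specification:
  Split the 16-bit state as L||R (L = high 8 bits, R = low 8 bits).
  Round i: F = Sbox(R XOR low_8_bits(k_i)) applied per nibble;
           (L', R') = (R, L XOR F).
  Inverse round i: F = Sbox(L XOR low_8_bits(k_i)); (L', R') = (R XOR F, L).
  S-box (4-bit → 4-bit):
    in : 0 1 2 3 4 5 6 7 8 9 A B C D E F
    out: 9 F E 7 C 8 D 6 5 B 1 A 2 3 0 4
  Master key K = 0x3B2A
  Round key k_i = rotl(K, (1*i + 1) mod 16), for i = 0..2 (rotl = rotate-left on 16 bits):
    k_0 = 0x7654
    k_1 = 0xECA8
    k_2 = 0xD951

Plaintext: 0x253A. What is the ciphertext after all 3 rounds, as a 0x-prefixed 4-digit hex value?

s_0 = plaintext = 0x253A
s_1 = Round(s_0, k_0) = 0x3AF5
s_2 = Round(s_1, k_1) = 0xF5B9
s_3 = Round(s_2, k_2) = 0xB9F0

0xB9F0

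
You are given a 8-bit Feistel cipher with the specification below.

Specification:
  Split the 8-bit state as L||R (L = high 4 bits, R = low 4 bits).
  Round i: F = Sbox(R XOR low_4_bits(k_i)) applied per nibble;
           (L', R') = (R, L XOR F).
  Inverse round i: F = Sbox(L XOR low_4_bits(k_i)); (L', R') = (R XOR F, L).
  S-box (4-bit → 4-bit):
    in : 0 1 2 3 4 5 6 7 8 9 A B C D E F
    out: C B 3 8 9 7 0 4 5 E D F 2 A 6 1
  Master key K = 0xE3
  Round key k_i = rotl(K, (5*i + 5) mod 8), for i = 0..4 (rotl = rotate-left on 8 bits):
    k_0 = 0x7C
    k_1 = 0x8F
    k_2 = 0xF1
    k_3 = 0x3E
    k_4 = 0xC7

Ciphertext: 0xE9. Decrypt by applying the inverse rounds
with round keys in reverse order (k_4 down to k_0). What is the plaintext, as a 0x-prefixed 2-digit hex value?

s_0 = ciphertext = 0xE9
s_1 = InvRound(s_0, k_4) = 0x7E
s_2 = InvRound(s_1, k_3) = 0x07
s_3 = InvRound(s_2, k_2) = 0xC0
s_4 = InvRound(s_3, k_1) = 0x8C
s_5 = InvRound(s_4, k_0) = 0x58

0x58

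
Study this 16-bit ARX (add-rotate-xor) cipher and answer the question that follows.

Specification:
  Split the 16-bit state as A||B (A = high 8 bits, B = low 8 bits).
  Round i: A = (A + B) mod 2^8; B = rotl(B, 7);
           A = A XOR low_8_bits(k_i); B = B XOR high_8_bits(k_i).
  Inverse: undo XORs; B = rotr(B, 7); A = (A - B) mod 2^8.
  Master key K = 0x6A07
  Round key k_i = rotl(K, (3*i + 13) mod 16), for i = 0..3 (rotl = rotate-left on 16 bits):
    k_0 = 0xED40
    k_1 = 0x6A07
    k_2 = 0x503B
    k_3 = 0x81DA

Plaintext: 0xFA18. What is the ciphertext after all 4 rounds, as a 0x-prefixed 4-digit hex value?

s_0 = plaintext = 0xFA18
s_1 = Round(s_0, k_0) = 0x52E1
s_2 = Round(s_1, k_1) = 0x349A
s_3 = Round(s_2, k_2) = 0xF51D
s_4 = Round(s_3, k_3) = 0xC80F

0xC80F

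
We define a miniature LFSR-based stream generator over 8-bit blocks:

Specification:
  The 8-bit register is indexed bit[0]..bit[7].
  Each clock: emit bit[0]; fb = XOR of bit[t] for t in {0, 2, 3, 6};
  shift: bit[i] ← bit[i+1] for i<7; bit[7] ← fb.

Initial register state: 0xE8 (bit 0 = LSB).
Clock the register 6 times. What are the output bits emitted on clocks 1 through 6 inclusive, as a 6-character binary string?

reg_0 = 0xE8
clock 1: out=0, reg = 0x74
clock 2: out=0, reg = 0x3A
clock 3: out=0, reg = 0x9D
clock 4: out=1, reg = 0xCE
clock 5: out=0, reg = 0xE7
clock 6: out=1, reg = 0xF3

000101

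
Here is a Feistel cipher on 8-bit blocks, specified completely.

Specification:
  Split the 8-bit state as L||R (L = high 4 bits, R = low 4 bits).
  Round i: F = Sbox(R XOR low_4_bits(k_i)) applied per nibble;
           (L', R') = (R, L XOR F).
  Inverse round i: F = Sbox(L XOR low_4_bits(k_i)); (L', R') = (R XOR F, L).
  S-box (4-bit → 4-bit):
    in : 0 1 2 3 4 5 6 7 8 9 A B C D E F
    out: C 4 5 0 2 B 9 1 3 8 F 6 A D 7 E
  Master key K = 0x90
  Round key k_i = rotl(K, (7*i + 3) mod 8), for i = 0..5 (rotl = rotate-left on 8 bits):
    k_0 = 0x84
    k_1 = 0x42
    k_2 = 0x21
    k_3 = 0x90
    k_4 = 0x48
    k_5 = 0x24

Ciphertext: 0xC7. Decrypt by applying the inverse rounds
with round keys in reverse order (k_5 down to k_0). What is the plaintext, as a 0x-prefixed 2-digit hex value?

s_0 = ciphertext = 0xC7
s_1 = InvRound(s_0, k_5) = 0x4C
s_2 = InvRound(s_1, k_4) = 0x64
s_3 = InvRound(s_2, k_3) = 0xD6
s_4 = InvRound(s_3, k_2) = 0xCD
s_5 = InvRound(s_4, k_1) = 0xAC
s_6 = InvRound(s_5, k_0) = 0xBA

0xBA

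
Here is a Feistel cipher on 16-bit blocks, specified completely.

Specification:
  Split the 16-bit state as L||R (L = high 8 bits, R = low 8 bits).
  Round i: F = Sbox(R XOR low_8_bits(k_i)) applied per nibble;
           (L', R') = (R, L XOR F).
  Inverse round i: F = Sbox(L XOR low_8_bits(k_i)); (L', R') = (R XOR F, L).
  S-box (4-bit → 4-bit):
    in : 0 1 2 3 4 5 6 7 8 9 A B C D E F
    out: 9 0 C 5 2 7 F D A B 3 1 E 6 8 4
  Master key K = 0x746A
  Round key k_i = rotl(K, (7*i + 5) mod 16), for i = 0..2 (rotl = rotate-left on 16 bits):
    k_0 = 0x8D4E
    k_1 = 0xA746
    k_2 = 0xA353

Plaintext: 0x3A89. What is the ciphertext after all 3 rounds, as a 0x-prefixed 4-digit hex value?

0x3924

s_0 = plaintext = 0x3A89
s_1 = Round(s_0, k_0) = 0x89D7
s_2 = Round(s_1, k_1) = 0xD739
s_3 = Round(s_2, k_2) = 0x3924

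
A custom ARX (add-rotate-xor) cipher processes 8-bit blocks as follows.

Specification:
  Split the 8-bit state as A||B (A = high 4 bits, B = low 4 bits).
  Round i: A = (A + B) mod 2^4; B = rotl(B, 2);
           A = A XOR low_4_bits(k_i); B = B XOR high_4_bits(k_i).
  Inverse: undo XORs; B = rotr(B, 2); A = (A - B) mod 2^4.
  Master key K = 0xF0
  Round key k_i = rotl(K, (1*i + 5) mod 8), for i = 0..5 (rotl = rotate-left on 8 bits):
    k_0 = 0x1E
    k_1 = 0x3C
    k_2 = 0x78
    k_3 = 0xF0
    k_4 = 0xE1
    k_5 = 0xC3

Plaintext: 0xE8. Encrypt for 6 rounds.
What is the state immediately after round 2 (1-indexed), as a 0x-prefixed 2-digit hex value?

0x7F

s_0 = plaintext = 0xE8
s_1 = Round(s_0, k_0) = 0x83
s_2 = Round(s_1, k_1) = 0x7F
s_3 = Round(s_2, k_2) = 0xE8
s_4 = Round(s_3, k_3) = 0x6D
s_5 = Round(s_4, k_4) = 0x29
s_6 = Round(s_5, k_5) = 0x8A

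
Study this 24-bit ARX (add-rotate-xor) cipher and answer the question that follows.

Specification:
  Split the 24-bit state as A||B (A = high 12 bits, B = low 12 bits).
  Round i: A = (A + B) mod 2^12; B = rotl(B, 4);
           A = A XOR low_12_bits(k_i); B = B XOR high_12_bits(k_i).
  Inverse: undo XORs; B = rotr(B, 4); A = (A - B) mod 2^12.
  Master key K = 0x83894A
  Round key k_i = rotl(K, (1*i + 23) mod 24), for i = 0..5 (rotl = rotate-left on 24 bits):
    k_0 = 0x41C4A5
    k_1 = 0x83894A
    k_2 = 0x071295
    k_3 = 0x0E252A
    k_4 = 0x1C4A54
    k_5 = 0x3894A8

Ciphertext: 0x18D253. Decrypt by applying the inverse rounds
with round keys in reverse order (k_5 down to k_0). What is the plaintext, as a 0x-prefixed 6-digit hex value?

0xB6702D

s_0 = ciphertext = 0x18D253
s_1 = InvRound(s_0, k_5) = 0xB08A1D
s_2 = InvRound(s_1, k_4) = 0x79F9BD
s_3 = InvRound(s_2, k_3) = 0x320F95
s_4 = InvRound(s_3, k_2) = 0xCB74FE
s_5 = InvRound(s_4, k_1) = 0xF316CC
s_6 = InvRound(s_5, k_0) = 0xB6702D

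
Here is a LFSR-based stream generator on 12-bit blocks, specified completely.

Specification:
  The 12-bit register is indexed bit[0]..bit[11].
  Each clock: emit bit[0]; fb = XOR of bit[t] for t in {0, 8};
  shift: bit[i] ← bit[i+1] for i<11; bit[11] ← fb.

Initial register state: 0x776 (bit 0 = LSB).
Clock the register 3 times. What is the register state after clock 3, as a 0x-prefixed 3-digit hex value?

0x2EE

reg_0 = 0x776
clock 1: out=0, reg = 0xBBB
clock 2: out=1, reg = 0x5DD
clock 3: out=1, reg = 0x2EE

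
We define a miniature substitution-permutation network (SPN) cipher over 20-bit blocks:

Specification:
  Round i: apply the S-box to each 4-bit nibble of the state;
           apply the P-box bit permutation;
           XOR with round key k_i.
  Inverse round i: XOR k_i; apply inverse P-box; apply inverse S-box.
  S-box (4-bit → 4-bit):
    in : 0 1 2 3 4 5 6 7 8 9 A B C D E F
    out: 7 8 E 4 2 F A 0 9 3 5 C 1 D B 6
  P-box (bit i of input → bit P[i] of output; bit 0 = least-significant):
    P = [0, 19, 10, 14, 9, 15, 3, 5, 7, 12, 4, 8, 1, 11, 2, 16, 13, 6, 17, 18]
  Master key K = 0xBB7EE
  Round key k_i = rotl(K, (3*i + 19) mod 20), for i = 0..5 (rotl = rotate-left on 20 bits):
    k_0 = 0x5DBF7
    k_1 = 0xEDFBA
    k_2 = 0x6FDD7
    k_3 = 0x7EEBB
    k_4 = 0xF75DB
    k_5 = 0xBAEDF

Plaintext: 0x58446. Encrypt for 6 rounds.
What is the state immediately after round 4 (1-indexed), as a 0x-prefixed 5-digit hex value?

s_0 = plaintext = 0x58446
s_1 = Round(s_0, k_0) = 0xA2BB5
s_2 = Round(s_1, k_1) = 0x5B287
s_3 = Round(s_2, k_2) = 0x1CEA3
s_4 = Round(s_3, k_3) = 0x3F931
s_5 = Round(s_4, k_4) = 0xD2D57
s_6 = Round(s_5, k_5) = 0xC0563

0x3F931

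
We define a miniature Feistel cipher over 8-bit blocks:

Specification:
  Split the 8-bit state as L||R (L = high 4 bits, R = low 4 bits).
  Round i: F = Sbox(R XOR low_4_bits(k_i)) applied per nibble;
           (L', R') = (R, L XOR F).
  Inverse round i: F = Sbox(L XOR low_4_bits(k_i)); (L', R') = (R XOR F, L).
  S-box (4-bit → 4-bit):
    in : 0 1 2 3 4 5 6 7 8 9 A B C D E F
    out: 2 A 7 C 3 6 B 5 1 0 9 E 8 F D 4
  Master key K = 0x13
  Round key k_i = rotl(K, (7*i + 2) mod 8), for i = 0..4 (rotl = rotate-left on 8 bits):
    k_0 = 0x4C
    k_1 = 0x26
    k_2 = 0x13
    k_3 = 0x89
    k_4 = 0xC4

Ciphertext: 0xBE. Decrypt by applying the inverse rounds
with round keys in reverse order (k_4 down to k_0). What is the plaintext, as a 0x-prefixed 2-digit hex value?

0xD3

s_0 = ciphertext = 0xBE
s_1 = InvRound(s_0, k_4) = 0xAB
s_2 = InvRound(s_1, k_3) = 0x7A
s_3 = InvRound(s_2, k_2) = 0x97
s_4 = InvRound(s_3, k_1) = 0x39
s_5 = InvRound(s_4, k_0) = 0xD3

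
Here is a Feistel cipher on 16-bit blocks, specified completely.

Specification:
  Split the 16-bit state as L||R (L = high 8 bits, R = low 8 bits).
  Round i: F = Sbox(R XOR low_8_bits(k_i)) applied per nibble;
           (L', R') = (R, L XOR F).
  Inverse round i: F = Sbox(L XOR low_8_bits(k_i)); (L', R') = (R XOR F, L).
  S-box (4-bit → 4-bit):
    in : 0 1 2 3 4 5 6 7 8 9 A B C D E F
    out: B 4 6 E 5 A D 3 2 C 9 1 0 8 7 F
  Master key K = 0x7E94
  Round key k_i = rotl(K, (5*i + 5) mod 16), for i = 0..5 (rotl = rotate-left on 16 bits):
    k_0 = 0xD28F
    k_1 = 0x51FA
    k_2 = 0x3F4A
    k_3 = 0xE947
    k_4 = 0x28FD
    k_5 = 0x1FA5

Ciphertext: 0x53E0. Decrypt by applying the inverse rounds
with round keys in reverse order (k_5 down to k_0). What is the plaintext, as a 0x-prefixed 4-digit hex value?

0x1739

s_0 = ciphertext = 0x53E0
s_1 = InvRound(s_0, k_5) = 0x1D53
s_2 = InvRound(s_1, k_4) = 0x281D
s_3 = InvRound(s_2, k_3) = 0xC228
s_4 = InvRound(s_3, k_2) = 0x0AC2
s_5 = InvRound(s_4, k_1) = 0x390A
s_6 = InvRound(s_5, k_0) = 0x1739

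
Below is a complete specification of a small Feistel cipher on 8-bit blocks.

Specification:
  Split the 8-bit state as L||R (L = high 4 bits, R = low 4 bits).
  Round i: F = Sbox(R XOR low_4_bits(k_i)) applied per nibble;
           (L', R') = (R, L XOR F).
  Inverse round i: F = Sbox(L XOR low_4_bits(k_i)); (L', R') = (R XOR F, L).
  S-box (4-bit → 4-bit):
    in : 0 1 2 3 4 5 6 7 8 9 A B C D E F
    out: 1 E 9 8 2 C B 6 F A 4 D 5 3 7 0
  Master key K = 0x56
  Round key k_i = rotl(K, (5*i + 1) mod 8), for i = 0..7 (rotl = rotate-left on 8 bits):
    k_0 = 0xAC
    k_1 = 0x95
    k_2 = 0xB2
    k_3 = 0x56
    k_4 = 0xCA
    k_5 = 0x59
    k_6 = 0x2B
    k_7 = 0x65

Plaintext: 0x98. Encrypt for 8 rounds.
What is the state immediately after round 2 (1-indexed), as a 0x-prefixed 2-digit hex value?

0xBF

s_0 = plaintext = 0x98
s_1 = Round(s_0, k_0) = 0x8B
s_2 = Round(s_1, k_1) = 0xBF
s_3 = Round(s_2, k_2) = 0xF8
s_4 = Round(s_3, k_3) = 0x88
s_5 = Round(s_4, k_4) = 0x81
s_6 = Round(s_5, k_5) = 0x17
s_7 = Round(s_6, k_6) = 0x74
s_8 = Round(s_7, k_7) = 0x49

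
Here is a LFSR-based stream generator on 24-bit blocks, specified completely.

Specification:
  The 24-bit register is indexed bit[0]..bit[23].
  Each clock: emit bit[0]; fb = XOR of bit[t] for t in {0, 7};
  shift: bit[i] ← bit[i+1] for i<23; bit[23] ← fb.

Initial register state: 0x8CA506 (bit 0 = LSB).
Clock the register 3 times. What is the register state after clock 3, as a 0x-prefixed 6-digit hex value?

reg_0 = 0x8CA506
clock 1: out=0, reg = 0x465283
clock 2: out=1, reg = 0x232941
clock 3: out=1, reg = 0x9194A0

0x9194A0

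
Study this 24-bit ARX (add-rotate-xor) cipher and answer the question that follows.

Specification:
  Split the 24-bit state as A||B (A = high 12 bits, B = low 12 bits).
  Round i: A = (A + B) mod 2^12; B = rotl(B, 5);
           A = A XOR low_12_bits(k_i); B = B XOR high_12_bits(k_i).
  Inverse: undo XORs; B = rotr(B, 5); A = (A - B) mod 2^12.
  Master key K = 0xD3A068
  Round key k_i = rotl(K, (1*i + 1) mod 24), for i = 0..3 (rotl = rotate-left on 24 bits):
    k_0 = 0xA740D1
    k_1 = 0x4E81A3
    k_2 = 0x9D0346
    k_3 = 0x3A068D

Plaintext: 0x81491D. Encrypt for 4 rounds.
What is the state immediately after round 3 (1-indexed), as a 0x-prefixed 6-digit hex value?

s_0 = plaintext = 0x81491D
s_1 = Round(s_0, k_0) = 0x1E09C6
s_2 = Round(s_1, k_1) = 0xA05C3B
s_3 = Round(s_2, k_2) = 0x506EA8
s_4 = Round(s_3, k_3) = 0x5236BD

0x506EA8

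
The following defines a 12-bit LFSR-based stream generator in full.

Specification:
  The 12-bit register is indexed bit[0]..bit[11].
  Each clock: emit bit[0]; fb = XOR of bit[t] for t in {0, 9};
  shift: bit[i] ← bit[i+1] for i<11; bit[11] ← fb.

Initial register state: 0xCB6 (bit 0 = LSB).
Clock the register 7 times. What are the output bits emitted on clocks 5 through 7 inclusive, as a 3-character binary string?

reg_0 = 0xCB6
clock 1: out=0, reg = 0x65B
clock 2: out=1, reg = 0x32D
clock 3: out=1, reg = 0x196
clock 4: out=0, reg = 0x0CB
clock 5: out=1, reg = 0x865
clock 6: out=1, reg = 0xC32
clock 7: out=0, reg = 0x619

110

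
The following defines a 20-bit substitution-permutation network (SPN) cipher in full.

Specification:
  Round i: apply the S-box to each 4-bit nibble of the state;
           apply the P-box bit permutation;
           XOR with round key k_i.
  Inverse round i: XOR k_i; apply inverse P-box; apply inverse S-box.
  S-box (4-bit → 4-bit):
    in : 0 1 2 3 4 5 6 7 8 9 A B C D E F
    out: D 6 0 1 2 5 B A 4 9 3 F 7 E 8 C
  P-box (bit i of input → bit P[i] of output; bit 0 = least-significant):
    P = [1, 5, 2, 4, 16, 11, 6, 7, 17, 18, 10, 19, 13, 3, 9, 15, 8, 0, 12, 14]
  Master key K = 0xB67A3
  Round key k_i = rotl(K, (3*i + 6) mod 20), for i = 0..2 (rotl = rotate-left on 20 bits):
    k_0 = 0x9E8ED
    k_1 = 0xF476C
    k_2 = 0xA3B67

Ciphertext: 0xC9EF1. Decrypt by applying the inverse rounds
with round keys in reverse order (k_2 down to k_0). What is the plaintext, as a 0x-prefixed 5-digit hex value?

s_0 = ciphertext = 0xC9EF1
s_1 = InvRound(s_0, k_2) = 0x39CE0
s_2 = InvRound(s_1, k_1) = 0x0D778
s_3 = InvRound(s_2, k_0) = 0xC5F6F

0xC5F6F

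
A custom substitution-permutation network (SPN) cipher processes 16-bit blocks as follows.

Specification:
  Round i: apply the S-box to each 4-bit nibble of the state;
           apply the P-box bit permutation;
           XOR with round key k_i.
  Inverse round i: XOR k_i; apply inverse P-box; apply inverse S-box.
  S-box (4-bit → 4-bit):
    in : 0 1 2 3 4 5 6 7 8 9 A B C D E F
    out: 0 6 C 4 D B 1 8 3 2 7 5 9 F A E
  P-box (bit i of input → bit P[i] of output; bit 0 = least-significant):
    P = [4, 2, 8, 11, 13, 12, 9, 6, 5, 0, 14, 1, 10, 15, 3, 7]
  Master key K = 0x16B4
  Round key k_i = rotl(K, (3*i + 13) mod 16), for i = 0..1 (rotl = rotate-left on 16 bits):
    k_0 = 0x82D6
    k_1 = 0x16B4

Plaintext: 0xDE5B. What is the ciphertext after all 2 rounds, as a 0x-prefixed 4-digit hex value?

0x1FAA

s_0 = plaintext = 0xDE5B
s_1 = Round(s_0, k_0) = 0x370D
s_2 = Round(s_1, k_1) = 0x1FAA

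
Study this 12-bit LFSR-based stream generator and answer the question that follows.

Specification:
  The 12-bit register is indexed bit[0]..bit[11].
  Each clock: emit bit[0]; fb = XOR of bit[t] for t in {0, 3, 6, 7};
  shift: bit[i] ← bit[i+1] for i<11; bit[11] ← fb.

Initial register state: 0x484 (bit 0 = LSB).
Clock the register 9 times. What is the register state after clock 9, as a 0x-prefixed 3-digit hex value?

reg_0 = 0x484
clock 1: out=0, reg = 0xA42
clock 2: out=0, reg = 0xD21
clock 3: out=1, reg = 0xE90
clock 4: out=0, reg = 0xF48
clock 5: out=0, reg = 0x7A4
clock 6: out=0, reg = 0xBD2
clock 7: out=0, reg = 0x5E9
clock 8: out=1, reg = 0x2F4
clock 9: out=0, reg = 0x17A

0x17A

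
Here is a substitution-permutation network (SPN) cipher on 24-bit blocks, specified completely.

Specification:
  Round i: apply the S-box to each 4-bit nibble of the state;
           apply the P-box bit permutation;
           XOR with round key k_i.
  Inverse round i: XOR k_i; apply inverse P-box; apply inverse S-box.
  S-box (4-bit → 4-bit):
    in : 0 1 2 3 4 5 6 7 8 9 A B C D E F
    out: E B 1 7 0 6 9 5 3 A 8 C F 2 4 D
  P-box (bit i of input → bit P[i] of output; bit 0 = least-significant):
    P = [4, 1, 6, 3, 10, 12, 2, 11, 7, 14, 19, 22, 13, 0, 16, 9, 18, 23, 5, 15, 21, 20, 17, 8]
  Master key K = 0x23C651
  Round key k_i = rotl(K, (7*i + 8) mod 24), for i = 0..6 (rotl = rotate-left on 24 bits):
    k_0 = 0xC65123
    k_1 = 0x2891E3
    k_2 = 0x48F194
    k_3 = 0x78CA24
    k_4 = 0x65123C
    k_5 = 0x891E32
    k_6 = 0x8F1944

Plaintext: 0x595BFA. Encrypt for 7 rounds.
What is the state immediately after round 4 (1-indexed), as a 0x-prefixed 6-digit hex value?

s_0 = plaintext = 0x595BFA
s_1 = Round(s_0, k_0) = 0x1DDD2E
s_2 = Round(s_1, k_1) = 0x98D4A2
s_3 = Round(s_2, k_2) = 0xDCF885
s_4 = Round(s_3, k_3) = 0xED3CC6
s_5 = Round(s_4, k_4) = 0xAE6EA1
s_6 = Round(s_5, k_5) = 0x813508
s_7 = Round(s_6, k_6) = 0x32E153

0xED3CC6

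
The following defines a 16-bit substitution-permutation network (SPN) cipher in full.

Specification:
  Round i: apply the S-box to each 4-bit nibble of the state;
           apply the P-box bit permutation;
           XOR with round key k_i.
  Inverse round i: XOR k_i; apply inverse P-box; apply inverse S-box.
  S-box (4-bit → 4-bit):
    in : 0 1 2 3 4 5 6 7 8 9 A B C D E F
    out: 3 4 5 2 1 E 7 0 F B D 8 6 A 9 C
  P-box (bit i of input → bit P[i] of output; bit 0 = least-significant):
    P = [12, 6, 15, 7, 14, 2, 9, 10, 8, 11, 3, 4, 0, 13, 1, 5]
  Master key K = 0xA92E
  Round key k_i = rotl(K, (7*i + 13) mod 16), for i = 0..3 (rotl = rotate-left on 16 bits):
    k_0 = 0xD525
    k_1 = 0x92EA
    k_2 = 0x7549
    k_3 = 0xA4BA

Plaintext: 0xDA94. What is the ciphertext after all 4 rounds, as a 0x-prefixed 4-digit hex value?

0x9833

s_0 = plaintext = 0xDA94
s_1 = Round(s_0, k_0) = 0xA019
s_2 = Round(s_1, k_1) = 0x8909
s_3 = Round(s_2, k_2) = 0x0CBE
s_4 = Round(s_3, k_3) = 0x9833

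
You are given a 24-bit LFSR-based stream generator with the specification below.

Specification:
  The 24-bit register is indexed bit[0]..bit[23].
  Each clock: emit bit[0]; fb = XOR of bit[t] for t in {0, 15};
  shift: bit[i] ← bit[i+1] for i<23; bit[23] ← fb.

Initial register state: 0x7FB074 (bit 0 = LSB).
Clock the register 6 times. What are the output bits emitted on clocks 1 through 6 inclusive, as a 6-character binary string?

001011

reg_0 = 0x7FB074
clock 1: out=0, reg = 0xBFD83A
clock 2: out=0, reg = 0xDFEC1D
clock 3: out=1, reg = 0x6FF60E
clock 4: out=0, reg = 0xB7FB07
clock 5: out=1, reg = 0x5BFD83
clock 6: out=1, reg = 0x2DFEC1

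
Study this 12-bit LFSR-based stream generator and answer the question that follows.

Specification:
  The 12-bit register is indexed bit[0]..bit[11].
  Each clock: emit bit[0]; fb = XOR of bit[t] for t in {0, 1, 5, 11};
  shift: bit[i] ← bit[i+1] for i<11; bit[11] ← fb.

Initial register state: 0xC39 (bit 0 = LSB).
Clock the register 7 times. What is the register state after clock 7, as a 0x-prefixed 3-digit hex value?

reg_0 = 0xC39
clock 1: out=1, reg = 0xE1C
clock 2: out=0, reg = 0xF0E
clock 3: out=0, reg = 0x787
clock 4: out=1, reg = 0x3C3
clock 5: out=1, reg = 0x1E1
clock 6: out=1, reg = 0x0F0
clock 7: out=0, reg = 0x878

0x878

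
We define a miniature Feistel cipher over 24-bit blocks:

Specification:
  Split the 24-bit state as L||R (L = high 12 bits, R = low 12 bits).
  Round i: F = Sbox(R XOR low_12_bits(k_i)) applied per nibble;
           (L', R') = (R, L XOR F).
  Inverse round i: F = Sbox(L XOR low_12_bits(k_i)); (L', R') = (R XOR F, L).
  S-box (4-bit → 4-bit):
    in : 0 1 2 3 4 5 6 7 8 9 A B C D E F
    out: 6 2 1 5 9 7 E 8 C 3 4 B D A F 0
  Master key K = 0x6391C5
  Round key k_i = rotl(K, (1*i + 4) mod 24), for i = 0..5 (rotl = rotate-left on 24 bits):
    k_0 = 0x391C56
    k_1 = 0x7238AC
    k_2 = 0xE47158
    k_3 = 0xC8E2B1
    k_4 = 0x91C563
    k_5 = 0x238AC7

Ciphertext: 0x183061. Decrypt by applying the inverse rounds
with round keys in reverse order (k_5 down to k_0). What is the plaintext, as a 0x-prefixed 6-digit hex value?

s_0 = ciphertext = 0x183061
s_1 = InvRound(s_0, k_5) = 0xBF8183
s_2 = InvRound(s_1, k_4) = 0xEB8BF8
s_3 = InvRound(s_2, k_3) = 0x69BEB8
s_4 = InvRound(s_3, k_2) = 0x66D69B
s_5 = InvRound(s_4, k_1) = 0x94966D
s_6 = InvRound(s_5, k_0) = 0x14D949

0x14D949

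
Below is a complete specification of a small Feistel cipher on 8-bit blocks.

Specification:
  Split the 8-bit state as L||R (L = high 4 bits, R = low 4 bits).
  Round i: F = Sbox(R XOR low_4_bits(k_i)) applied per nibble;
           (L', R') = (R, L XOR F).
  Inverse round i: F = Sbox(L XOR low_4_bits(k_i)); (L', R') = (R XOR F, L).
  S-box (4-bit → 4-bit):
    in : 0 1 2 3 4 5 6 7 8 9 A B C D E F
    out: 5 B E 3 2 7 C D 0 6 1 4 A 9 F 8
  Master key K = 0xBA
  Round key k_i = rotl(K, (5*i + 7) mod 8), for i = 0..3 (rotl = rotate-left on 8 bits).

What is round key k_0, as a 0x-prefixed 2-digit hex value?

K = 0xBA
k_0 = rotl(K, (5*0+7) mod 8) = rotl(K, 7) = 0x5D

0x5D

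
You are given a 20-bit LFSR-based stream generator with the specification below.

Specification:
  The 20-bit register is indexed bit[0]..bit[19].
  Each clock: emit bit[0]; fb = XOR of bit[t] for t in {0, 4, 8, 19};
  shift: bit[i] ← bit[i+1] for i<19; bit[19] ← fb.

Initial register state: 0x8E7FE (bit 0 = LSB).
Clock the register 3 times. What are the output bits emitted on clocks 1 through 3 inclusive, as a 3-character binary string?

reg_0 = 0x8E7FE
clock 1: out=0, reg = 0xC73FF
clock 2: out=1, reg = 0x639FF
clock 3: out=1, reg = 0xB1CFF

011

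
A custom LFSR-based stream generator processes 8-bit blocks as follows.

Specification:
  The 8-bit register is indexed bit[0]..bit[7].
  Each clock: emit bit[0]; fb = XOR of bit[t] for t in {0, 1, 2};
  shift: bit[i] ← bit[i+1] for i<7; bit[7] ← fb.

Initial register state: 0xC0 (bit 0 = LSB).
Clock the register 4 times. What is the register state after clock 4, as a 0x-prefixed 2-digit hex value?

reg_0 = 0xC0
clock 1: out=0, reg = 0x60
clock 2: out=0, reg = 0x30
clock 3: out=0, reg = 0x18
clock 4: out=0, reg = 0x0C

0x0C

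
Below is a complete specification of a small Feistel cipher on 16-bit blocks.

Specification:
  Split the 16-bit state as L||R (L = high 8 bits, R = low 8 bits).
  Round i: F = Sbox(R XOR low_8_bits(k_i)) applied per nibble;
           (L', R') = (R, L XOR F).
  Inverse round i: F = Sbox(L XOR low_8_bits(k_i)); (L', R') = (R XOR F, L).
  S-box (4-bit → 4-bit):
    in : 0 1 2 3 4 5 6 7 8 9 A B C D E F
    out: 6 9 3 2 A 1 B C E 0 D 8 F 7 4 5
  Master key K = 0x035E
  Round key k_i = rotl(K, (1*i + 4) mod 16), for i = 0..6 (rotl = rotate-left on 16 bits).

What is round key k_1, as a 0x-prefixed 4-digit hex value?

0x6BC0

K = 0x035E
k_0 = rotl(K, (1*0+4) mod 16) = rotl(K, 4) = 0x35E0
k_1 = rotl(K, (1*1+4) mod 16) = rotl(K, 5) = 0x6BC0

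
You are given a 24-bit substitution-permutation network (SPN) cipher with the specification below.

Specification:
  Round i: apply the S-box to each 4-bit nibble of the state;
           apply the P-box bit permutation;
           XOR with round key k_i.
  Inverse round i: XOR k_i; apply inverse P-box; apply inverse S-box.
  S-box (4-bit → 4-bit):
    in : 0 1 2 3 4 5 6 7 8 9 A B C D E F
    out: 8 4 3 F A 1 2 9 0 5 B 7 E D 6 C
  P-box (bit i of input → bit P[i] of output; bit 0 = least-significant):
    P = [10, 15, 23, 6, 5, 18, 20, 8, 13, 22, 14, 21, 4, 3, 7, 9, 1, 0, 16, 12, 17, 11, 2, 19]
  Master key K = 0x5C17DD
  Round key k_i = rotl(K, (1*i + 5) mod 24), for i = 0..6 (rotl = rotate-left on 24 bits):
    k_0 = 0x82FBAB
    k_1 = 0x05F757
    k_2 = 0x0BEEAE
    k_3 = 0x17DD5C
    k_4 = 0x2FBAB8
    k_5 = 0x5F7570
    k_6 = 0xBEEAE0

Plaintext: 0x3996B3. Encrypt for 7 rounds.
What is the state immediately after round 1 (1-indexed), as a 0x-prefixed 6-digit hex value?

s_0 = plaintext = 0x3996B3
s_1 = Round(s_0, k_0) = 0x5D775D
s_2 = Round(s_1, k_1) = 0xA6C125
s_3 = Round(s_2, k_2) = 0x05A007
s_4 = Round(s_3, k_3) = 0x3FDA06
s_5 = Round(s_4, k_4) = 0x44012C
s_6 = Round(s_5, k_5) = 0xD3AF11
s_7 = Round(s_6, k_6) = 0x05B8FF

0x5D775D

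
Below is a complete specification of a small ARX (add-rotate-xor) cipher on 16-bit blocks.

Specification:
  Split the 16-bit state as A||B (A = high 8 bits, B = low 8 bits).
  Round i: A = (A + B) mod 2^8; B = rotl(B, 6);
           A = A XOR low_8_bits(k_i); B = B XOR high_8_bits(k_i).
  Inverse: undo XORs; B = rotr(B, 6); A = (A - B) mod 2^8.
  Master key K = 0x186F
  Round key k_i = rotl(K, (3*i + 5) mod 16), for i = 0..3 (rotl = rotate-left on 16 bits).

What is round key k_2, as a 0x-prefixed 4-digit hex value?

0x78C3

K = 0x186F
k_0 = rotl(K, (3*0+5) mod 16) = rotl(K, 5) = 0x0DE3
k_1 = rotl(K, (3*1+5) mod 16) = rotl(K, 8) = 0x6F18
k_2 = rotl(K, (3*2+5) mod 16) = rotl(K, 11) = 0x78C3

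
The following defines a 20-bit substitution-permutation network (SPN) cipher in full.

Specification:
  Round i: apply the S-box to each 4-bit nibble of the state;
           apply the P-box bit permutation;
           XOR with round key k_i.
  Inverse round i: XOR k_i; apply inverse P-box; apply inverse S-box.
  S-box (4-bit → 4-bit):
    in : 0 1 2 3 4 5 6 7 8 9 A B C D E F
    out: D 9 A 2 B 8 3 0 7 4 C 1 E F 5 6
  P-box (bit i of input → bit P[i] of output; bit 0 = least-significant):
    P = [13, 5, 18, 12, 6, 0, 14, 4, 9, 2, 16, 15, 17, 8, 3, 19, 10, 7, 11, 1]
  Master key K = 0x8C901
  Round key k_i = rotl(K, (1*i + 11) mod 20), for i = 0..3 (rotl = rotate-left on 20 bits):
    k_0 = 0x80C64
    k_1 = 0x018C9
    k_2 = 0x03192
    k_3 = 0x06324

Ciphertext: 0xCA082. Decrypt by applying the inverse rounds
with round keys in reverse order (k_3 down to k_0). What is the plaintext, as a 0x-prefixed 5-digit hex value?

s_0 = ciphertext = 0xCA082
s_1 = InvRound(s_0, k_3) = 0x2249F
s_2 = InvRound(s_1, k_2) = 0xB8335
s_3 = InvRound(s_2, k_1) = 0xFDD12
s_4 = InvRound(s_3, k_0) = 0x56C0C

0x56C0C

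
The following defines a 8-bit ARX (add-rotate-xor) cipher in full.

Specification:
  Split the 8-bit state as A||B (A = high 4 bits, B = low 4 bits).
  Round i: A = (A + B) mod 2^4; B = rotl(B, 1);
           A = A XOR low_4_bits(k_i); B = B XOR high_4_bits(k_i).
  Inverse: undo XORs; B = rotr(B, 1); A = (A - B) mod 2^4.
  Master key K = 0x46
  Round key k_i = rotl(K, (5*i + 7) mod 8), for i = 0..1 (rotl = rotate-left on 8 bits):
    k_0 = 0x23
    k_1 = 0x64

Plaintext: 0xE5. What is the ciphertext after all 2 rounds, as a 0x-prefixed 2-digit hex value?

0xC7

s_0 = plaintext = 0xE5
s_1 = Round(s_0, k_0) = 0x08
s_2 = Round(s_1, k_1) = 0xC7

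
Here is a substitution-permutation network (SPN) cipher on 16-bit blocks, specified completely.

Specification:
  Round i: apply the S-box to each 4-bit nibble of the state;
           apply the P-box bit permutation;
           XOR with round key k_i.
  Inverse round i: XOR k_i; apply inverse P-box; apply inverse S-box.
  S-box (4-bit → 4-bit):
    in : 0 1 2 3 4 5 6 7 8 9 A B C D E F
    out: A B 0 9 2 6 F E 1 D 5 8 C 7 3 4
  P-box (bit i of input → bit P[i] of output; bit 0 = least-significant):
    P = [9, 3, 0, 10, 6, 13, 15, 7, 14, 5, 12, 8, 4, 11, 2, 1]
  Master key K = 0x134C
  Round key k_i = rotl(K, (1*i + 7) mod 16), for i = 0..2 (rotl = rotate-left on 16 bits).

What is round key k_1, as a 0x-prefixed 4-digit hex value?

0x4C13

K = 0x134C
k_0 = rotl(K, (1*0+7) mod 16) = rotl(K, 7) = 0xA609
k_1 = rotl(K, (1*1+7) mod 16) = rotl(K, 8) = 0x4C13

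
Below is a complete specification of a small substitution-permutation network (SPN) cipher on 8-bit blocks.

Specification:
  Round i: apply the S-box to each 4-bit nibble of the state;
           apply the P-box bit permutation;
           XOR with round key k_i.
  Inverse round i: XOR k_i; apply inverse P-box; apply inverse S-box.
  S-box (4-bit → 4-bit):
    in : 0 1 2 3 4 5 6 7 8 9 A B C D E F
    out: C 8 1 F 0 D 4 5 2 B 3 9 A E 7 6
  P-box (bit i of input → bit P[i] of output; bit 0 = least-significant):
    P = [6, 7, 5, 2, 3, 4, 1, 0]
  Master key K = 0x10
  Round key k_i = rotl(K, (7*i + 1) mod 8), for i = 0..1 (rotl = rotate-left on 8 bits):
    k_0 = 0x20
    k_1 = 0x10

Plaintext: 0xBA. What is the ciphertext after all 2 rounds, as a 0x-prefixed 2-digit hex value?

0xCE

s_0 = plaintext = 0xBA
s_1 = Round(s_0, k_0) = 0xE9
s_2 = Round(s_1, k_1) = 0xCE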